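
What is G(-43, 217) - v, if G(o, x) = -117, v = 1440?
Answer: -1557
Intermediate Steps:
G(-43, 217) - v = -117 - 1*1440 = -117 - 1440 = -1557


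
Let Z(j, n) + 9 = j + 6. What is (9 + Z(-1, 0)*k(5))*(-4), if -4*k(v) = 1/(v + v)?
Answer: -182/5 ≈ -36.400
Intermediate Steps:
Z(j, n) = -3 + j (Z(j, n) = -9 + (j + 6) = -9 + (6 + j) = -3 + j)
k(v) = -1/(8*v) (k(v) = -1/(4*(v + v)) = -1/(2*v)/4 = -1/(8*v))
(9 + Z(-1, 0)*k(5))*(-4) = (9 + (-3 - 1)*(-⅛/5))*(-4) = (9 - (-1)/(2*5))*(-4) = (9 - 4*(-1/40))*(-4) = (9 + ⅒)*(-4) = (91/10)*(-4) = -182/5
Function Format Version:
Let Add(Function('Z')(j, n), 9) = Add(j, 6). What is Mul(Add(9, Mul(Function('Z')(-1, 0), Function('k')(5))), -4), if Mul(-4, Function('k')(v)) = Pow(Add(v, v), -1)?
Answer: Rational(-182, 5) ≈ -36.400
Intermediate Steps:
Function('Z')(j, n) = Add(-3, j) (Function('Z')(j, n) = Add(-9, Add(j, 6)) = Add(-9, Add(6, j)) = Add(-3, j))
Function('k')(v) = Mul(Rational(-1, 8), Pow(v, -1)) (Function('k')(v) = Mul(Rational(-1, 4), Pow(Add(v, v), -1)) = Mul(Rational(-1, 4), Pow(Mul(2, v), -1)) = Mul(Rational(-1, 4), Mul(Rational(1, 2), Pow(v, -1))) = Mul(Rational(-1, 8), Pow(v, -1)))
Mul(Add(9, Mul(Function('Z')(-1, 0), Function('k')(5))), -4) = Mul(Add(9, Mul(Add(-3, -1), Mul(Rational(-1, 8), Pow(5, -1)))), -4) = Mul(Add(9, Mul(-4, Mul(Rational(-1, 8), Rational(1, 5)))), -4) = Mul(Add(9, Mul(-4, Rational(-1, 40))), -4) = Mul(Add(9, Rational(1, 10)), -4) = Mul(Rational(91, 10), -4) = Rational(-182, 5)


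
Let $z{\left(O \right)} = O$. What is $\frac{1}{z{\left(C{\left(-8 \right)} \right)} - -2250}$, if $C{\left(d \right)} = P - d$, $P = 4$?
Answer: $\frac{1}{2262} \approx 0.00044209$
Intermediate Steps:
$C{\left(d \right)} = 4 - d$
$\frac{1}{z{\left(C{\left(-8 \right)} \right)} - -2250} = \frac{1}{\left(4 - -8\right) - -2250} = \frac{1}{\left(4 + 8\right) + \left(2376 - 126\right)} = \frac{1}{12 + 2250} = \frac{1}{2262}$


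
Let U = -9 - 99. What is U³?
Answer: -1259712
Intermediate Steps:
U = -108
U³ = (-108)³ = -1259712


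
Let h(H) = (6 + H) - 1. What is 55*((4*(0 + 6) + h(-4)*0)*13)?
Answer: 17160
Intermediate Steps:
h(H) = 5 + H
55*((4*(0 + 6) + h(-4)*0)*13) = 55*((4*(0 + 6) + (5 - 4)*0)*13) = 55*((4*6 + 1*0)*13) = 55*((24 + 0)*13) = 55*(24*13) = 55*312 = 17160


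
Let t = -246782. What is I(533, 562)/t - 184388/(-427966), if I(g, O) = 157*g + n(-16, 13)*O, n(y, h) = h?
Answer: 3282148487/52807152706 ≈ 0.062153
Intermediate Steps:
I(g, O) = 13*O + 157*g (I(g, O) = 157*g + 13*O = 13*O + 157*g)
I(533, 562)/t - 184388/(-427966) = (13*562 + 157*533)/(-246782) - 184388/(-427966) = (7306 + 83681)*(-1/246782) - 184388*(-1/427966) = 90987*(-1/246782) + 92194/213983 = -90987/246782 + 92194/213983 = 3282148487/52807152706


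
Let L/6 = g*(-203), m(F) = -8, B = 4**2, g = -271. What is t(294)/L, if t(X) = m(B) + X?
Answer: 143/165039 ≈ 0.00086646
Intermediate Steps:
B = 16
t(X) = -8 + X
L = 330078 (L = 6*(-271*(-203)) = 6*55013 = 330078)
t(294)/L = (-8 + 294)/330078 = 286*(1/330078) = 143/165039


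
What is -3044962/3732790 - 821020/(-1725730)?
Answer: -109504351323/322089384335 ≈ -0.33998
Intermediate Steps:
-3044962/3732790 - 821020/(-1725730) = -3044962*1/3732790 - 821020*(-1/1725730) = -1522481/1866395 + 82102/172573 = -109504351323/322089384335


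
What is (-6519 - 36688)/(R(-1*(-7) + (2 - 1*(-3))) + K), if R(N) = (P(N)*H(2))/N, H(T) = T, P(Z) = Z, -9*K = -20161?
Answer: -388863/20179 ≈ -19.271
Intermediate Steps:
K = 20161/9 (K = -1/9*(-20161) = 20161/9 ≈ 2240.1)
R(N) = 2 (R(N) = (N*2)/N = (2*N)/N = 2)
(-6519 - 36688)/(R(-1*(-7) + (2 - 1*(-3))) + K) = (-6519 - 36688)/(2 + 20161/9) = -43207/20179/9 = -43207*9/20179 = -388863/20179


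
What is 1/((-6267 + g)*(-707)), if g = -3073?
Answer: 1/6603380 ≈ 1.5144e-7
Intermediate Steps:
1/((-6267 + g)*(-707)) = 1/(-6267 - 3073*(-707)) = -1/707/(-9340) = -1/9340*(-1/707) = 1/6603380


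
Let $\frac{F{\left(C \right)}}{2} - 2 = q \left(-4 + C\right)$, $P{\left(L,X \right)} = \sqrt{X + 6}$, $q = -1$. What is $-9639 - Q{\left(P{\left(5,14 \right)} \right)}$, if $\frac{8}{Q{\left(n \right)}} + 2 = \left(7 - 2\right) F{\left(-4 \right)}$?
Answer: $- \frac{472315}{49} \approx -9639.1$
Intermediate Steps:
$P{\left(L,X \right)} = \sqrt{6 + X}$
$F{\left(C \right)} = 12 - 2 C$ ($F{\left(C \right)} = 4 + 2 \left(- (-4 + C)\right) = 4 + 2 \left(4 - C\right) = 4 - \left(-8 + 2 C\right) = 12 - 2 C$)
$Q{\left(n \right)} = \frac{4}{49}$ ($Q{\left(n \right)} = \frac{8}{-2 + \left(7 - 2\right) \left(12 - -8\right)} = \frac{8}{-2 + 5 \left(12 + 8\right)} = \frac{8}{-2 + 5 \cdot 20} = \frac{8}{-2 + 100} = \frac{8}{98} = 8 \cdot \frac{1}{98} = \frac{4}{49}$)
$-9639 - Q{\left(P{\left(5,14 \right)} \right)} = -9639 - \frac{4}{49} = - \frac{472315}{49}$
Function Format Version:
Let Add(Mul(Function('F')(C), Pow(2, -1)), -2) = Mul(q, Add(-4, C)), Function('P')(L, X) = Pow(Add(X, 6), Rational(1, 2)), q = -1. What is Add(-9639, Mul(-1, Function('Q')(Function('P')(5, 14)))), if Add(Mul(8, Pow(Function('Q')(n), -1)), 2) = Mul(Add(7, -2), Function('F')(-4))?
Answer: Rational(-472315, 49) ≈ -9639.1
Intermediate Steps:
Function('P')(L, X) = Pow(Add(6, X), Rational(1, 2))
Function('F')(C) = Add(12, Mul(-2, C)) (Function('F')(C) = Add(4, Mul(2, Mul(-1, Add(-4, C)))) = Add(4, Mul(2, Add(4, Mul(-1, C)))) = Add(4, Add(8, Mul(-2, C))) = Add(12, Mul(-2, C)))
Function('Q')(n) = Rational(4, 49) (Function('Q')(n) = Mul(8, Pow(Add(-2, Mul(Add(7, -2), Add(12, Mul(-2, -4)))), -1)) = Mul(8, Pow(Add(-2, Mul(5, Add(12, 8))), -1)) = Mul(8, Pow(Add(-2, Mul(5, 20)), -1)) = Mul(8, Pow(Add(-2, 100), -1)) = Mul(8, Pow(98, -1)) = Mul(8, Rational(1, 98)) = Rational(4, 49))
Add(-9639, Mul(-1, Function('Q')(Function('P')(5, 14)))) = Add(-9639, Mul(-1, Rational(4, 49))) = Add(-9639, Rational(-4, 49)) = Rational(-472315, 49)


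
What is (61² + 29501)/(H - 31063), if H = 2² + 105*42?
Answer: -1582/1269 ≈ -1.2467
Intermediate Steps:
H = 4414 (H = 4 + 4410 = 4414)
(61² + 29501)/(H - 31063) = (61² + 29501)/(4414 - 31063) = (3721 + 29501)/(-26649) = 33222*(-1/26649) = -1582/1269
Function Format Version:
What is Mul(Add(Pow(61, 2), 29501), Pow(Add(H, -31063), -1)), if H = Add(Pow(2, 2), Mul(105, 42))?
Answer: Rational(-1582, 1269) ≈ -1.2467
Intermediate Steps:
H = 4414 (H = Add(4, 4410) = 4414)
Mul(Add(Pow(61, 2), 29501), Pow(Add(H, -31063), -1)) = Mul(Add(Pow(61, 2), 29501), Pow(Add(4414, -31063), -1)) = Mul(Add(3721, 29501), Pow(-26649, -1)) = Mul(33222, Rational(-1, 26649)) = Rational(-1582, 1269)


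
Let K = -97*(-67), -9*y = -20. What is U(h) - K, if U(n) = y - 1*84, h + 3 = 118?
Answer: -59227/9 ≈ -6580.8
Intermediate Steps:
h = 115 (h = -3 + 118 = 115)
y = 20/9 (y = -⅑*(-20) = 20/9 ≈ 2.2222)
U(n) = -736/9 (U(n) = 20/9 - 1*84 = 20/9 - 84 = -736/9)
K = 6499
U(h) - K = -736/9 - 1*6499 = -736/9 - 6499 = -59227/9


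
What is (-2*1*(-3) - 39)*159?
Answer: -5247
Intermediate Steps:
(-2*1*(-3) - 39)*159 = (-2*(-3) - 39)*159 = (6 - 39)*159 = -33*159 = -5247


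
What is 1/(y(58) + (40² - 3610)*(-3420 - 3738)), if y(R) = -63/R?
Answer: 58/834479577 ≈ 6.9504e-8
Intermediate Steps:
1/(y(58) + (40² - 3610)*(-3420 - 3738)) = 1/(-63/58 + (40² - 3610)*(-3420 - 3738)) = 1/(-63*1/58 + (1600 - 3610)*(-7158)) = 1/(-63/58 - 2010*(-7158)) = 1/(-63/58 + 14387580) = 1/(834479577/58) = 58/834479577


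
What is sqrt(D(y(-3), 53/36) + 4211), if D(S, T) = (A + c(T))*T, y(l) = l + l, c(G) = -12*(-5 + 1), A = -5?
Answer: 5*sqrt(6155)/6 ≈ 65.378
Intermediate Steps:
c(G) = 48 (c(G) = -12*(-4) = -4*(-12) = 48)
y(l) = 2*l
D(S, T) = 43*T (D(S, T) = (-5 + 48)*T = 43*T)
sqrt(D(y(-3), 53/36) + 4211) = sqrt(43*(53/36) + 4211) = sqrt(2279/36 + 4211) = sqrt(153875/36) = 5*sqrt(6155)/6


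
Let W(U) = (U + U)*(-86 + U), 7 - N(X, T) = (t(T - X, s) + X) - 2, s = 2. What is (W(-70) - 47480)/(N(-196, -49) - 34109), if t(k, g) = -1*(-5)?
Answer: 25640/33909 ≈ 0.75614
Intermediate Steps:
t(k, g) = 5
N(X, T) = 4 - X (N(X, T) = 7 - ((5 + X) - 2) = 7 - (3 + X) = 7 + (-3 - X) = 4 - X)
W(U) = 2*U*(-86 + U) (W(U) = (2*U)*(-86 + U) = 2*U*(-86 + U))
(W(-70) - 47480)/(N(-196, -49) - 34109) = (2*(-70)*(-86 - 70) - 47480)/((4 - 1*(-196)) - 34109) = (2*(-70)*(-156) - 47480)/((4 + 196) - 34109) = (21840 - 47480)/(200 - 34109) = -25640/(-33909) = -25640*(-1/33909) = 25640/33909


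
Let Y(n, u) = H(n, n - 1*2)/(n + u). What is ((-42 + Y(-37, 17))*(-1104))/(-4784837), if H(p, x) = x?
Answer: -221076/23924185 ≈ -0.0092407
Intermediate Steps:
Y(n, u) = (-2 + n)/(n + u) (Y(n, u) = (n - 1*2)/(n + u) = (n - 2)/(n + u) = (-2 + n)/(n + u))
((-42 + Y(-37, 17))*(-1104))/(-4784837) = ((-42 + (-2 - 37)/(-37 + 17))*(-1104))/(-4784837) = ((-42 - 39/(-20))*(-1104))*(-1/4784837) = ((-42 - 1/20*(-39))*(-1104))*(-1/4784837) = ((-42 + 39/20)*(-1104))*(-1/4784837) = -801/20*(-1104)*(-1/4784837) = (221076/5)*(-1/4784837) = -221076/23924185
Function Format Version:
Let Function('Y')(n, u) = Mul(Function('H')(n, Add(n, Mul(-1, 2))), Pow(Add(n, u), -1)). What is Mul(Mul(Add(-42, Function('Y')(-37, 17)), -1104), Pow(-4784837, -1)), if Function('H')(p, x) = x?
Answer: Rational(-221076, 23924185) ≈ -0.0092407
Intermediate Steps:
Function('Y')(n, u) = Mul(Pow(Add(n, u), -1), Add(-2, n)) (Function('Y')(n, u) = Mul(Add(n, Mul(-1, 2)), Pow(Add(n, u), -1)) = Mul(Add(n, -2), Pow(Add(n, u), -1)) = Mul(Add(-2, n), Pow(Add(n, u), -1)) = Mul(Pow(Add(n, u), -1), Add(-2, n)))
Mul(Mul(Add(-42, Function('Y')(-37, 17)), -1104), Pow(-4784837, -1)) = Mul(Mul(Add(-42, Mul(Pow(Add(-37, 17), -1), Add(-2, -37))), -1104), Pow(-4784837, -1)) = Mul(Mul(Add(-42, Mul(Pow(-20, -1), -39)), -1104), Rational(-1, 4784837)) = Mul(Mul(Add(-42, Mul(Rational(-1, 20), -39)), -1104), Rational(-1, 4784837)) = Mul(Mul(Add(-42, Rational(39, 20)), -1104), Rational(-1, 4784837)) = Mul(Mul(Rational(-801, 20), -1104), Rational(-1, 4784837)) = Mul(Rational(221076, 5), Rational(-1, 4784837)) = Rational(-221076, 23924185)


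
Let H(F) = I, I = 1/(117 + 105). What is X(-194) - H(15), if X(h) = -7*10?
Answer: -15541/222 ≈ -70.005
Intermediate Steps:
X(h) = -70
I = 1/222 ≈ 0.0045045
H(F) = 1/222
X(-194) - H(15) = -70 - 1*1/222 = -70 - 1/222 = -15541/222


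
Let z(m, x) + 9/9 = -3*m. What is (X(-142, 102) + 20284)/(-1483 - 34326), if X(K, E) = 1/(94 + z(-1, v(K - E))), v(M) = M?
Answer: -1947265/3437664 ≈ -0.56645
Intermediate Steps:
z(m, x) = -1 - 3*m
X(K, E) = 1/96 (X(K, E) = 1/(94 + (-1 - 3*(-1))) = 1/(94 + (-1 + 3)) = 1/(94 + 2) = 1/96)
(X(-142, 102) + 20284)/(-1483 - 34326) = (1/96 + 20284)/(-1483 - 34326) = (1947265/96)/(-35809) = (1947265/96)*(-1/35809) = -1947265/3437664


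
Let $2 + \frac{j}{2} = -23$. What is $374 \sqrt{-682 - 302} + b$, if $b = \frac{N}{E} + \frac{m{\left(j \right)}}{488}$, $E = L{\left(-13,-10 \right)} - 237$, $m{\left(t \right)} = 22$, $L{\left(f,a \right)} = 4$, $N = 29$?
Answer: $- \frac{4513}{56852} + 748 i \sqrt{246} \approx -0.079382 + 11732.0 i$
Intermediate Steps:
$j = -50$ ($j = -4 + 2 \left(-23\right) = -4 - 46 = -50$)
$E = -233$ ($E = 4 - 237 = -233$)
$b = - \frac{4513}{56852}$ ($b = \frac{29}{-233} + \frac{22}{488} = 29 \left(- \frac{1}{233}\right) + 22 \cdot \frac{1}{488} = - \frac{29}{233} + \frac{11}{244} = - \frac{4513}{56852} \approx -0.079382$)
$374 \sqrt{-682 - 302} + b = 374 \sqrt{-682 - 302} - \frac{4513}{56852} = 374 \sqrt{-984} - \frac{4513}{56852} = 374 \cdot 2 i \sqrt{246} - \frac{4513}{56852} = 748 i \sqrt{246} - \frac{4513}{56852} = - \frac{4513}{56852} + 748 i \sqrt{246}$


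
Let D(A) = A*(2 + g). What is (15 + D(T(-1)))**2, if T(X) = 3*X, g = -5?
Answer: 576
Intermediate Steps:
D(A) = -3*A (D(A) = A*(2 - 5) = A*(-3) = -3*A)
(15 + D(T(-1)))**2 = (15 - 9*(-1))**2 = (15 - 3*(-3))**2 = (15 + 9)**2 = 24**2 = 576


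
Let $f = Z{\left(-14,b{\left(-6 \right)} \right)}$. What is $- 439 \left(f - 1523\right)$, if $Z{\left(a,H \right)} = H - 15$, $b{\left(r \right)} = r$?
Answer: $677816$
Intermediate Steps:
$Z{\left(a,H \right)} = -15 + H$ ($Z{\left(a,H \right)} = H - 15 = -15 + H$)
$f = -21$ ($f = -15 - 6 = -21$)
$- 439 \left(f - 1523\right) = - 439 \left(-21 - 1523\right) = \left(-439\right) \left(-1544\right) = 677816$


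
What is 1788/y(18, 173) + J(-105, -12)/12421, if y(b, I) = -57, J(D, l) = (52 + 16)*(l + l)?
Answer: -7433924/235999 ≈ -31.500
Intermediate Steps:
J(D, l) = 136*l (J(D, l) = 68*(2*l) = 136*l)
1788/y(18, 173) + J(-105, -12)/12421 = 1788/(-57) + (136*(-12))/12421 = 1788*(-1/57) - 1632*1/12421 = -596/19 - 1632/12421 = -7433924/235999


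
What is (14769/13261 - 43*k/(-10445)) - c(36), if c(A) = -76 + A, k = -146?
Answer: 5611455447/138511145 ≈ 40.513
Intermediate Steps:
(14769/13261 - 43*k/(-10445)) - c(36) = (14769/13261 - 43*(-146)/(-10445)) - (-76 + 36) = (14769*(1/13261) + 6278*(-1/10445)) - 1*(-40) = (14769/13261 - 6278/10445) + 40 = 71009647/138511145 + 40 = 5611455447/138511145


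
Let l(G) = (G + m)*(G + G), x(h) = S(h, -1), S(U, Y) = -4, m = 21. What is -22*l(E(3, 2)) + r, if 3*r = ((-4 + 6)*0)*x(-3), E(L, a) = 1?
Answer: -968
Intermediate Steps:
x(h) = -4
l(G) = 2*G*(21 + G) (l(G) = (G + 21)*(G + G) = (21 + G)*(2*G) = 2*G*(21 + G))
r = 0 (r = (((-4 + 6)*0)*(-4))/3 = ((2*0)*(-4))/3 = (0*(-4))/3 = (⅓)*0 = 0)
-22*l(E(3, 2)) + r = -44*(21 + 1) + 0 = -44*22 + 0 = -22*44 + 0 = -968 + 0 = -968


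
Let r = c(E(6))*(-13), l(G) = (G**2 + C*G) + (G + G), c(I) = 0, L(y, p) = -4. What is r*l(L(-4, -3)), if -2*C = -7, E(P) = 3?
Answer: 0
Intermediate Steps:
C = 7/2 (C = -1/2*(-7) = 7/2 ≈ 3.5000)
l(G) = G**2 + 11*G/2 (l(G) = (G**2 + 7*G/2) + (G + G) = (G**2 + 7*G/2) + 2*G = G**2 + 11*G/2)
r = 0 (r = 0*(-13) = 0)
r*l(L(-4, -3)) = 0*((1/2)*(-4)*(11 + 2*(-4))) = 0*((1/2)*(-4)*(11 - 8)) = 0*((1/2)*(-4)*3) = 0*(-6) = 0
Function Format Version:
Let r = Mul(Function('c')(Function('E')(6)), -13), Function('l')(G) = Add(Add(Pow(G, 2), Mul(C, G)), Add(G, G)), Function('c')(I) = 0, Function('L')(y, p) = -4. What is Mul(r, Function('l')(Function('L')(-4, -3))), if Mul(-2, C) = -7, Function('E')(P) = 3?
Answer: 0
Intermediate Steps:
C = Rational(7, 2) (C = Mul(Rational(-1, 2), -7) = Rational(7, 2) ≈ 3.5000)
Function('l')(G) = Add(Pow(G, 2), Mul(Rational(11, 2), G)) (Function('l')(G) = Add(Add(Pow(G, 2), Mul(Rational(7, 2), G)), Add(G, G)) = Add(Add(Pow(G, 2), Mul(Rational(7, 2), G)), Mul(2, G)) = Add(Pow(G, 2), Mul(Rational(11, 2), G)))
r = 0 (r = Mul(0, -13) = 0)
Mul(r, Function('l')(Function('L')(-4, -3))) = Mul(0, Mul(Rational(1, 2), -4, Add(11, Mul(2, -4)))) = Mul(0, Mul(Rational(1, 2), -4, Add(11, -8))) = Mul(0, Mul(Rational(1, 2), -4, 3)) = Mul(0, -6) = 0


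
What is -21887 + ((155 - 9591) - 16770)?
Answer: -48093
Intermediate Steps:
-21887 + ((155 - 9591) - 16770) = -21887 + (-9436 - 16770) = -21887 - 26206 = -48093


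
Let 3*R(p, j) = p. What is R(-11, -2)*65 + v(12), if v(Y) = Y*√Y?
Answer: -715/3 + 24*√3 ≈ -196.76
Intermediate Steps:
v(Y) = Y^(3/2)
R(p, j) = p/3
R(-11, -2)*65 + v(12) = ((⅓)*(-11))*65 + 12^(3/2) = -11/3*65 + 24*√3 = -715/3 + 24*√3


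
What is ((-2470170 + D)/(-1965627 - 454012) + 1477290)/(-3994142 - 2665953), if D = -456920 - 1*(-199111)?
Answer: -3574511226289/16115025605705 ≈ -0.22181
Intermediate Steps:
D = -257809 (D = -456920 + 199111 = -257809)
((-2470170 + D)/(-1965627 - 454012) + 1477290)/(-3994142 - 2665953) = ((-2470170 - 257809)/(-1965627 - 454012) + 1477290)/(-3994142 - 2665953) = (-2727979/(-2419639) + 1477290)/(-6660095) = (-2727979*(-1/2419639) + 1477290)*(-1/6660095) = (2727979/2419639 + 1477290)*(-1/6660095) = (3574511226289/2419639)*(-1/6660095) = -3574511226289/16115025605705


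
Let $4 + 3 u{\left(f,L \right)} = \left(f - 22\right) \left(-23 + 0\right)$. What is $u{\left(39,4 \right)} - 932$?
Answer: $- \frac{3191}{3} \approx -1063.7$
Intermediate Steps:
$u{\left(f,L \right)} = \frac{502}{3} - \frac{23 f}{3}$ ($u{\left(f,L \right)} = - \frac{4}{3} + \frac{\left(f - 22\right) \left(-23 + 0\right)}{3} = - \frac{4}{3} + \frac{\left(-22 + f\right) \left(-23\right)}{3} = - \frac{4}{3} + \frac{506 - 23 f}{3} = - \frac{4}{3} - \left(- \frac{506}{3} + \frac{23 f}{3}\right) = \frac{502}{3} - \frac{23 f}{3}$)
$u{\left(39,4 \right)} - 932 = \left(\frac{502}{3} - 299\right) - 932 = - \frac{395}{3} - 932 = - \frac{3191}{3}$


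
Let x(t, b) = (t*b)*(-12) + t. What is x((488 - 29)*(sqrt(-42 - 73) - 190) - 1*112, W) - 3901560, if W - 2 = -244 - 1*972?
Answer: -1276095778 + 6687171*I*sqrt(115) ≈ -1.2761e+9 + 7.1712e+7*I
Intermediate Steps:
W = -1214 (W = 2 + (-244 - 1*972) = 2 + (-244 - 972) = 2 - 1216 = -1214)
x(t, b) = t - 12*b*t (x(t, b) = (b*t)*(-12) + t = -12*b*t + t = t - 12*b*t)
x((488 - 29)*(sqrt(-42 - 73) - 190) - 1*112, W) - 3901560 = ((488 - 29)*(sqrt(-42 - 73) - 190) - 1*112)*(1 - 12*(-1214)) - 3901560 = (459*(sqrt(-115) - 190) - 112)*(1 + 14568) - 3901560 = (459*(I*sqrt(115) - 190) - 112)*14569 - 3901560 = (459*(-190 + I*sqrt(115)) - 112)*14569 - 3901560 = ((-87210 + 459*I*sqrt(115)) - 112)*14569 - 3901560 = (-87322 + 459*I*sqrt(115))*14569 - 3901560 = (-1272194218 + 6687171*I*sqrt(115)) - 3901560 = -1276095778 + 6687171*I*sqrt(115)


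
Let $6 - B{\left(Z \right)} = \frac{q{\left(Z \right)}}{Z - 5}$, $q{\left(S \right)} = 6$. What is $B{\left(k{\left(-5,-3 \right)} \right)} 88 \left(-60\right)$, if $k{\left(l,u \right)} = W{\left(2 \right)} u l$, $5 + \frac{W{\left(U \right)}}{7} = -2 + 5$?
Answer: $- \frac{1368576}{43} \approx -31827.0$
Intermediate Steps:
$W{\left(U \right)} = -14$ ($W{\left(U \right)} = -35 + 7 \left(-2 + 5\right) = -35 + 7 \cdot 3 = -35 + 21 = -14$)
$k{\left(l,u \right)} = - 14 l u$ ($k{\left(l,u \right)} = - 14 u l = - 14 l u$)
$B{\left(Z \right)} = 6 - \frac{6}{-5 + Z}$ ($B{\left(Z \right)} = 6 - \frac{6}{Z - 5} = 6 - \frac{6}{-5 + Z}$)
$B{\left(k{\left(-5,-3 \right)} \right)} 88 \left(-60\right) = \frac{6 \left(-6 - \left(-70\right) \left(-3\right)\right)}{-5 - \left(-70\right) \left(-3\right)} 88 \left(-60\right) = \frac{6 \left(-6 - 210\right)}{-5 - 210} \cdot 88 \left(-60\right) = 6 \frac{1}{-215} \left(-216\right) 88 \left(-60\right) = 6 \left(- \frac{1}{215}\right) \left(-216\right) 88 \left(-60\right) = \frac{1296}{215} \cdot 88 \left(-60\right) = \frac{114048}{215} \left(-60\right) = - \frac{1368576}{43}$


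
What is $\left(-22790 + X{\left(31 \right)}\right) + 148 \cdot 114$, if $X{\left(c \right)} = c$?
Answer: $-5887$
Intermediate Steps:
$\left(-22790 + X{\left(31 \right)}\right) + 148 \cdot 114 = \left(-22790 + 31\right) + 148 \cdot 114 = -22759 + 16872 = -5887$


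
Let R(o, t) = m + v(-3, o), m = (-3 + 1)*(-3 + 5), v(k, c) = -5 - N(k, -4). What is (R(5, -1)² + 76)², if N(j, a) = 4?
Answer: 60025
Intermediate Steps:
v(k, c) = -9 (v(k, c) = -5 - 1*4 = -5 - 4 = -9)
m = -4 (m = -2*2 = -4)
R(o, t) = -13 (R(o, t) = -4 - 9 = -13)
(R(5, -1)² + 76)² = ((-13)² + 76)² = (169 + 76)² = 245² = 60025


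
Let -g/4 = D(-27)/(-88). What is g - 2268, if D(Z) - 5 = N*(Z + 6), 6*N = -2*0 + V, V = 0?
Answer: -49891/22 ≈ -2267.8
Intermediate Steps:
N = 0 (N = (-2*0 + 0)/6 = (0 + 0)/6 = (⅙)*0 = 0)
D(Z) = 5 (D(Z) = 5 + 0*(Z + 6) = 5 + 0*(6 + Z) = 5 + 0 = 5)
g = 5/22 (g = -20/(-88) = -20*(-1)/88 = -4*(-5/88) = 5/22 ≈ 0.22727)
g - 2268 = 5/22 - 2268 = -49891/22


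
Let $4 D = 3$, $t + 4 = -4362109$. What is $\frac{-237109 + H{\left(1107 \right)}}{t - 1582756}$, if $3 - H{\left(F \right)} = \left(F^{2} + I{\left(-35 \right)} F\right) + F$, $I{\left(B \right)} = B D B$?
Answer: $\frac{9922873}{23779476} \approx 0.41729$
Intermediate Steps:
$t = -4362113$ ($t = -4 - 4362109 = -4362113$)
$D = \frac{3}{4}$ ($D = \frac{1}{4} \cdot 3 = \frac{3}{4} \approx 0.75$)
$I{\left(B \right)} = \frac{3 B^{2}}{4}$ ($I{\left(B \right)} = B \frac{3}{4} B = \frac{3 B}{4} B = \frac{3 B^{2}}{4}$)
$H{\left(F \right)} = 3 - F^{2} - \frac{3679 F}{4}$ ($H{\left(F \right)} = 3 - \left(\left(F^{2} + \frac{3 \left(-35\right)^{2}}{4} F\right) + F\right) = 3 - \left(\left(F^{2} + \frac{3}{4} \cdot 1225 F\right) + F\right) = 3 - \left(\left(F^{2} + \frac{3675 F}{4}\right) + F\right) = 3 - \left(F^{2} + \frac{3679 F}{4}\right) = 3 - F^{2} - \frac{3679 F}{4}$)
$\frac{-237109 + H{\left(1107 \right)}}{t - 1582756} = \frac{-237109 - \frac{8974437}{4}}{-4362113 - 1582756} = \frac{-237109 - \frac{8974437}{4}}{-5944869} = \left(-237109 - \frac{8974437}{4}\right) \left(- \frac{1}{5944869}\right) = \left(- \frac{9922873}{4}\right) \left(- \frac{1}{5944869}\right) = \frac{9922873}{23779476}$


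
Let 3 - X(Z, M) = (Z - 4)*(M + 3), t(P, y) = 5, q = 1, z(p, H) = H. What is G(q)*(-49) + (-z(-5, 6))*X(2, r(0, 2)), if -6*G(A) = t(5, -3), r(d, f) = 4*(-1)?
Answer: 209/6 ≈ 34.833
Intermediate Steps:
r(d, f) = -4
X(Z, M) = 3 - (-4 + Z)*(3 + M) (X(Z, M) = 3 - (Z - 4)*(M + 3) = 3 - (-4 + Z)*(3 + M))
G(A) = -5/6 (G(A) = -1/6*5 = -5/6)
G(q)*(-49) + (-z(-5, 6))*X(2, r(0, 2)) = -5/6*(-49) + (-1*6)*(15 - 3*2 + 4*(-4) - 1*(-4)*2) = 245/6 - 6*(15 - 6 - 16 + 8) = 245/6 - 6*1 = 245/6 - 6 = 209/6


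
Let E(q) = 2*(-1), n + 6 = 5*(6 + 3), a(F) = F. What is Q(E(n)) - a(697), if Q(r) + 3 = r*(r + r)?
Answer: -692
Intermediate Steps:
n = 39 (n = -6 + 5*(6 + 3) = -6 + 5*9 = -6 + 45 = 39)
E(q) = -2
Q(r) = -3 + 2*r² (Q(r) = -3 + r*(r + r) = -3 + r*(2*r) = -3 + 2*r²)
Q(E(n)) - a(697) = (-3 + 2*(-2)²) - 1*697 = (-3 + 2*4) - 697 = (-3 + 8) - 697 = 5 - 697 = -692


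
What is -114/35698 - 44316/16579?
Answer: -791941287/295918571 ≈ -2.6762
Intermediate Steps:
-114/35698 - 44316/16579 = -114*1/35698 - 44316*1/16579 = -57/17849 - 44316/16579 = -791941287/295918571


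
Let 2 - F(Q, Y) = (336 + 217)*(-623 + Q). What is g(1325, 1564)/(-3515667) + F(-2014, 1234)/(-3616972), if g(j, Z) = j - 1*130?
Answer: -5131089387961/12716069100324 ≈ -0.40351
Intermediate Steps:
F(Q, Y) = 344521 - 553*Q (F(Q, Y) = 2 - (336 + 217)*(-623 + Q) = 2 - 553*(-623 + Q) = 2 - (-344519 + 553*Q) = 2 + (344519 - 553*Q) = 344521 - 553*Q)
g(j, Z) = -130 + j (g(j, Z) = j - 130 = -130 + j)
g(1325, 1564)/(-3515667) + F(-2014, 1234)/(-3616972) = (-130 + 1325)/(-3515667) + (344521 - 553*(-2014))/(-3616972) = 1195*(-1/3515667) + (344521 + 1113742)*(-1/3616972) = -1195/3515667 + 1458263*(-1/3616972) = -1195/3515667 - 1458263/3616972 = -5131089387961/12716069100324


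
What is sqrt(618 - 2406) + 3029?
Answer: 3029 + 2*I*sqrt(447) ≈ 3029.0 + 42.285*I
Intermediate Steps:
sqrt(618 - 2406) + 3029 = sqrt(-1788) + 3029 = 2*I*sqrt(447) + 3029 = 3029 + 2*I*sqrt(447)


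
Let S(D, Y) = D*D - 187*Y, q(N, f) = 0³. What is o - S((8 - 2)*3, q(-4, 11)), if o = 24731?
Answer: 24407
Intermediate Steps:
q(N, f) = 0
S(D, Y) = D² - 187*Y
o - S((8 - 2)*3, q(-4, 11)) = 24731 - (((8 - 2)*3)² - 187*0) = 24731 - ((6*3)² + 0) = 24731 - (18² + 0) = 24731 - (324 + 0) = 24731 - 1*324 = 24731 - 324 = 24407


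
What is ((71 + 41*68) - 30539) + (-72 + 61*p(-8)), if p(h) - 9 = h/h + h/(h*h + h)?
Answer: -190055/7 ≈ -27151.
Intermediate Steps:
p(h) = 10 + h/(h + h²) (p(h) = 9 + (h/h + h/(h*h + h)) = 9 + (1 + h/(h² + h)) = 9 + (1 + h/(h + h²)) = 10 + h/(h + h²))
((71 + 41*68) - 30539) + (-72 + 61*p(-8)) = ((71 + 41*68) - 30539) + (-72 + 61*((11 + 10*(-8))/(1 - 8))) = ((71 + 2788) - 30539) + (-72 + 61*((11 - 80)/(-7))) = (2859 - 30539) + (-72 + 61*(-⅐*(-69))) = -27680 + (-72 + 61*(69/7)) = -27680 + (-72 + 4209/7) = -27680 + 3705/7 = -190055/7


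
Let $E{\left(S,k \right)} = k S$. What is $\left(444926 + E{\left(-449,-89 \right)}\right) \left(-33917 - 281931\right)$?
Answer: $-153150589176$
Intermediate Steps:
$E{\left(S,k \right)} = S k$
$\left(444926 + E{\left(-449,-89 \right)}\right) \left(-33917 - 281931\right) = \left(444926 - -39961\right) \left(-33917 - 281931\right) = \left(444926 + 39961\right) \left(-315848\right) = 484887 \left(-315848\right) = -153150589176$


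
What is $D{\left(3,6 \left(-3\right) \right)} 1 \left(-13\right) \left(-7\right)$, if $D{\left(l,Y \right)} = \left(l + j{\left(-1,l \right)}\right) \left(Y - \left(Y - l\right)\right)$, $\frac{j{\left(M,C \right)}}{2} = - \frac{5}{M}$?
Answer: $3549$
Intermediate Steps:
$j{\left(M,C \right)} = - \frac{10}{M}$ ($j{\left(M,C \right)} = 2 \left(- \frac{5}{M}\right) = - \frac{10}{M}$)
$D{\left(l,Y \right)} = l \left(10 + l\right)$ ($D{\left(l,Y \right)} = \left(l - \frac{10}{-1}\right) \left(Y - \left(Y - l\right)\right) = \left(l - -10\right) l = \left(l + 10\right) l = \left(10 + l\right) l = l \left(10 + l\right)$)
$D{\left(3,6 \left(-3\right) \right)} 1 \left(-13\right) \left(-7\right) = 3 \left(10 + 3\right) 1 \left(-13\right) \left(-7\right) = 3 \cdot 13 \left(\left(-13\right) \left(-7\right)\right) = 39 \cdot 91 = 3549$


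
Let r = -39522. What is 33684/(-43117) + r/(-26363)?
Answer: 816058782/1136693471 ≈ 0.71792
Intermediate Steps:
33684/(-43117) + r/(-26363) = 33684/(-43117) - 39522/(-26363) = 33684*(-1/43117) - 39522*(-1/26363) = -33684/43117 + 39522/26363 = 816058782/1136693471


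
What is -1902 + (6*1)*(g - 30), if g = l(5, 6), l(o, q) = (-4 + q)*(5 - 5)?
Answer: -2082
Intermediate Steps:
l(o, q) = 0 (l(o, q) = (-4 + q)*0 = 0)
g = 0
-1902 + (6*1)*(g - 30) = -1902 + (6*1)*(0 - 30) = -1902 + 6*(-30) = -1902 - 180 = -2082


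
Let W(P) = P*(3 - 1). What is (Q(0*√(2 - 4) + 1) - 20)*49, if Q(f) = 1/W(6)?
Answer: -11711/12 ≈ -975.92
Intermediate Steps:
W(P) = 2*P (W(P) = P*2 = 2*P)
Q(f) = 1/12 (Q(f) = 1/(2*6) = 1/12)
(Q(0*√(2 - 4) + 1) - 20)*49 = (1/12 - 20)*49 = -239/12*49 = -11711/12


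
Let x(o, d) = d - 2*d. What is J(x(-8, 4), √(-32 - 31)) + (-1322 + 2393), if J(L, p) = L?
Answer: 1067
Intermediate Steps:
x(o, d) = -d
J(x(-8, 4), √(-32 - 31)) + (-1322 + 2393) = -1*4 + (-1322 + 2393) = -4 + 1071 = 1067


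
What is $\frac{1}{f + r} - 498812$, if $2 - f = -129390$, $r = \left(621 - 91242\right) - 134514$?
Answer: $- \frac{47757757317}{95743} \approx -4.9881 \cdot 10^{5}$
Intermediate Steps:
$r = -225135$ ($r = -90621 - 134514 = -225135$)
$f = 129392$ ($f = 2 - -129390 = 2 + 129390 = 129392$)
$\frac{1}{f + r} - 498812 = \frac{1}{129392 - 225135} - 498812 = \frac{1}{-95743} - 498812 = - \frac{1}{95743} - 498812 = - \frac{47757757317}{95743}$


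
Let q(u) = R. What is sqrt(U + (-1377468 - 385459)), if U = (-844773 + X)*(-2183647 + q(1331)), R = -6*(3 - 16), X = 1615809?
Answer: I*sqrt(1683612070411) ≈ 1.2975e+6*I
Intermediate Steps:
R = 78 (R = -6*(-13) = 78)
q(u) = 78
U = -1683610307484 (U = (-844773 + 1615809)*(-2183647 + 78) = 771036*(-2183569) = -1683610307484)
sqrt(U + (-1377468 - 385459)) = sqrt(-1683610307484 + (-1377468 - 385459)) = sqrt(-1683610307484 - 1762927) = sqrt(-1683612070411) = I*sqrt(1683612070411)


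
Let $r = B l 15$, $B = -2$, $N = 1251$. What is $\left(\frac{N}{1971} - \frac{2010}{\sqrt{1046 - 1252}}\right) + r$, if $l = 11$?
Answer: $- \frac{72131}{219} + \frac{1005 i \sqrt{206}}{103} \approx -329.37 + 140.04 i$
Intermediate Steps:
$r = -330$ ($r = \left(-2\right) 11 \cdot 15 = \left(-22\right) 15 = -330$)
$\left(\frac{N}{1971} - \frac{2010}{\sqrt{1046 - 1252}}\right) + r = \left(\frac{1251}{1971} - \frac{2010}{\sqrt{1046 - 1252}}\right) - 330 = \left(1251 \cdot \frac{1}{1971} - \frac{2010}{\sqrt{-206}}\right) - 330 = \left(\frac{139}{219} - \frac{2010}{i \sqrt{206}}\right) - 330 = \left(\frac{139}{219} - 2010 \left(- \frac{i \sqrt{206}}{206}\right)\right) - 330 = \left(\frac{139}{219} + \frac{1005 i \sqrt{206}}{103}\right) - 330 = - \frac{72131}{219} + \frac{1005 i \sqrt{206}}{103}$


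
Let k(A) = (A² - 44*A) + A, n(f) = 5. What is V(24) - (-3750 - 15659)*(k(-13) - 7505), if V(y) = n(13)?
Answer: -131534788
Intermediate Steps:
k(A) = A² - 43*A
V(y) = 5
V(24) - (-3750 - 15659)*(k(-13) - 7505) = 5 - (-3750 - 15659)*(-13*(-43 - 13) - 7505) = 5 - (-19409)*(-13*(-56) - 7505) = 5 - (-19409)*(728 - 7505) = 5 - (-19409)*(-6777) = 5 - 1*131534793 = 5 - 131534793 = -131534788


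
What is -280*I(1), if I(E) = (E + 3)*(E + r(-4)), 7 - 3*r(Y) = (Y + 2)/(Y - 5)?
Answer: -98560/27 ≈ -3650.4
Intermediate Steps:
r(Y) = 7/3 - (2 + Y)/(3*(-5 + Y)) (r(Y) = 7/3 - (Y + 2)/(3*(Y - 5)) = 7/3 - (2 + Y)/(3*(-5 + Y)))
I(E) = (3 + E)*(61/27 + E) (I(E) = (E + 3)*(E + (-37 + 6*(-4))/(3*(-5 - 4))) = (3 + E)*(E + (⅓)*(-37 - 24)/(-9)) = (3 + E)*(E + (⅓)*(-⅑)*(-61)) = (3 + E)*(E + 61/27) = (3 + E)*(61/27 + E))
-280*I(1) = -280*(61/9 + 1² + (142/27)*1) = -280*(61/9 + 1 + 142/27) = -280*352/27 = -98560/27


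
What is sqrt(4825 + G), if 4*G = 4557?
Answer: sqrt(23857)/2 ≈ 77.229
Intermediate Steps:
G = 4557/4 (G = (1/4)*4557 = 4557/4 ≈ 1139.3)
sqrt(4825 + G) = sqrt(4825 + 4557/4) = sqrt(23857/4) = sqrt(23857)/2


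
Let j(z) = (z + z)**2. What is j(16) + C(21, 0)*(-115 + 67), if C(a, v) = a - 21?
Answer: 1024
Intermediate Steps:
C(a, v) = -21 + a
j(z) = 4*z**2 (j(z) = (2*z)**2 = 4*z**2)
j(16) + C(21, 0)*(-115 + 67) = 4*16**2 + (-21 + 21)*(-115 + 67) = 4*256 + 0*(-48) = 1024 + 0 = 1024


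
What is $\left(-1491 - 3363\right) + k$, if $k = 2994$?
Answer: $-1860$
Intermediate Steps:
$\left(-1491 - 3363\right) + k = \left(-1491 - 3363\right) + 2994 = -4854 + 2994 = -1860$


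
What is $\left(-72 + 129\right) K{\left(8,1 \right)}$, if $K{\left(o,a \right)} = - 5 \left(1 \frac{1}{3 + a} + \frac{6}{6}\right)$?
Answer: $- \frac{1425}{4} \approx -356.25$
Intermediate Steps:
$K{\left(o,a \right)} = -5 - \frac{5}{3 + a}$ ($K{\left(o,a \right)} = - 5 \left(\frac{1}{3 + a} + 6 \cdot \frac{1}{6}\right) = - 5 \left(\frac{1}{3 + a} + 1\right) = - 5 \left(1 + \frac{1}{3 + a}\right) = -5 - \frac{5}{3 + a}$)
$\left(-72 + 129\right) K{\left(8,1 \right)} = \left(-72 + 129\right) \frac{5 \left(-4 - 1\right)}{3 + 1} = 57 \frac{5 \left(-4 - 1\right)}{4} = 57 \cdot 5 \cdot \frac{1}{4} \left(-5\right) = 57 \left(- \frac{25}{4}\right) = - \frac{1425}{4}$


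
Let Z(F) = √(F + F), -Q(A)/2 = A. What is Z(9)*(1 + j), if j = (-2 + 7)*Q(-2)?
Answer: 63*√2 ≈ 89.095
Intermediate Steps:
Q(A) = -2*A
j = 20 (j = (-2 + 7)*(-2*(-2)) = 5*4 = 20)
Z(F) = √2*√F (Z(F) = √(2*F) = √2*√F)
Z(9)*(1 + j) = (√2*√9)*(1 + 20) = (√2*3)*21 = (3*√2)*21 = 63*√2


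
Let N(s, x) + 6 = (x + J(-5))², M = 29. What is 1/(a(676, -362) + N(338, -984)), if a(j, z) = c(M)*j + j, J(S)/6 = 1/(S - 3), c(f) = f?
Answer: 16/15840105 ≈ 1.0101e-6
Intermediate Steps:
J(S) = 6/(-3 + S) (J(S) = 6/(S - 3) = 6/(-3 + S))
a(j, z) = 30*j (a(j, z) = 29*j + j = 30*j)
N(s, x) = -6 + (-¾ + x)² (N(s, x) = -6 + (x + 6/(-3 - 5))² = -6 + (x + 6/(-8))² = -6 + (x + 6*(-⅛))² = -6 + (x - ¾)² = -6 + (-¾ + x)²)
1/(a(676, -362) + N(338, -984)) = 1/(30*676 + (-6 + (-3 + 4*(-984))²/16)) = 1/(20280 + (-6 + (-3 - 3936)²/16)) = 1/(20280 + (-6 + (1/16)*(-3939)²)) = 1/(20280 + (-6 + (1/16)*15515721)) = 1/(20280 + (-6 + 15515721/16)) = 1/(20280 + 15515625/16) = 1/(15840105/16) = 16/15840105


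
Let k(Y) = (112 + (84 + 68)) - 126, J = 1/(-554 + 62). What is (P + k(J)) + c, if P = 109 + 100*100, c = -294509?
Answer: -284262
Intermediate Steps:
J = -1/492 (J = 1/(-492) = -1/492 ≈ -0.0020325)
k(Y) = 138 (k(Y) = (112 + 152) - 126 = 264 - 126 = 138)
P = 10109 (P = 109 + 10000 = 10109)
(P + k(J)) + c = (10109 + 138) - 294509 = 10247 - 294509 = -284262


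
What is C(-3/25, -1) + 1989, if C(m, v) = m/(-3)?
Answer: 49726/25 ≈ 1989.0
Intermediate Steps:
C(m, v) = -m/3 (C(m, v) = m*(-⅓) = -m/3)
C(-3/25, -1) + 1989 = -(-1)/25 + 1989 = -⅓*(-3/25) + 1989 = 1/25 + 1989 = 49726/25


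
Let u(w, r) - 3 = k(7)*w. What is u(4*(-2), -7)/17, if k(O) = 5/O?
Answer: -19/119 ≈ -0.15966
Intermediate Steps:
u(w, r) = 3 + 5*w/7 (u(w, r) = 3 + (5/7)*w = 3 + (5*(1/7))*w = 3 + 5*w/7)
u(4*(-2), -7)/17 = (3 + 5*(4*(-2))/7)/17 = (3 + (5/7)*(-8))/17 = (3 - 40/7)/17 = (1/17)*(-19/7) = -19/119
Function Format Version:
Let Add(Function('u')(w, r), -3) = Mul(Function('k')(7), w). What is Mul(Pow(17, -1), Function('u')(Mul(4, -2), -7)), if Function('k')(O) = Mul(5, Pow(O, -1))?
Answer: Rational(-19, 119) ≈ -0.15966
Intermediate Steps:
Function('u')(w, r) = Add(3, Mul(Rational(5, 7), w)) (Function('u')(w, r) = Add(3, Mul(Mul(5, Pow(7, -1)), w)) = Add(3, Mul(Mul(5, Rational(1, 7)), w)) = Add(3, Mul(Rational(5, 7), w)))
Mul(Pow(17, -1), Function('u')(Mul(4, -2), -7)) = Mul(Pow(17, -1), Add(3, Mul(Rational(5, 7), Mul(4, -2)))) = Mul(Rational(1, 17), Add(3, Mul(Rational(5, 7), -8))) = Mul(Rational(1, 17), Add(3, Rational(-40, 7))) = Mul(Rational(1, 17), Rational(-19, 7)) = Rational(-19, 119)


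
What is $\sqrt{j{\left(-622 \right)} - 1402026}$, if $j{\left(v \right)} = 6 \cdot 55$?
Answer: $12 i \sqrt{9734} \approx 1183.9 i$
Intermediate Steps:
$j{\left(v \right)} = 330$
$\sqrt{j{\left(-622 \right)} - 1402026} = \sqrt{330 - 1402026} = \sqrt{-1401696} = 12 i \sqrt{9734}$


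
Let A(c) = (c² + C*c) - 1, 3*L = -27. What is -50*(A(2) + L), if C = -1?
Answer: 400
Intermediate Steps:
L = -9 (L = (⅓)*(-27) = -9)
A(c) = -1 + c² - c (A(c) = (c² - c) - 1 = -1 + c² - c)
-50*(A(2) + L) = -50*((-1 + 2² - 1*2) - 9) = -50*((-1 + 4 - 2) - 9) = -50*(1 - 9) = -50*(-8) = 400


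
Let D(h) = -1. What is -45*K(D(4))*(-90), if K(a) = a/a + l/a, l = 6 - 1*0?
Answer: -20250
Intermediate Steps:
l = 6 (l = 6 + 0 = 6)
K(a) = 1 + 6/a (K(a) = a/a + 6/a = 1 + 6/a)
-45*K(D(4))*(-90) = -45*(6 - 1)/(-1)*(-90) = -(-45)*5*(-90) = -45*(-5)*(-90) = 225*(-90) = -20250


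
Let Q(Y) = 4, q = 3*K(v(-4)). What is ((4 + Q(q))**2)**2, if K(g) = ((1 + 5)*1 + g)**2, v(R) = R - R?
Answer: 4096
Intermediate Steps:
v(R) = 0
K(g) = (6 + g)**2 (K(g) = (6*1 + g)**2 = (6 + g)**2)
q = 108 (q = 3*(6 + 0)**2 = 3*6**2 = 3*36 = 108)
((4 + Q(q))**2)**2 = ((4 + 4)**2)**2 = (8**2)**2 = 64**2 = 4096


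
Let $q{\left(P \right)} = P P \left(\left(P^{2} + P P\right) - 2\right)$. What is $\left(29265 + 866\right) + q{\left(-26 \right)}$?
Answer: $942731$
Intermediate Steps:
$q{\left(P \right)} = P^{2} \left(-2 + 2 P^{2}\right)$ ($q{\left(P \right)} = P^{2} \left(\left(P^{2} + P^{2}\right) - 2\right) = P^{2} \left(2 P^{2} - 2\right) = P^{2} \left(-2 + 2 P^{2}\right)$)
$\left(29265 + 866\right) + q{\left(-26 \right)} = \left(29265 + 866\right) + 2 \left(-26\right)^{2} \left(-1 + \left(-26\right)^{2}\right) = 30131 + 2 \cdot 676 \left(-1 + 676\right) = 30131 + 2 \cdot 676 \cdot 675 = 30131 + 912600 = 942731$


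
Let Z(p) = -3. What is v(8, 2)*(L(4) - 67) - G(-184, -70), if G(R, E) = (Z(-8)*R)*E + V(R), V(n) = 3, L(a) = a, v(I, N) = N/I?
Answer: 154485/4 ≈ 38621.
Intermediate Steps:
G(R, E) = 3 - 3*E*R (G(R, E) = (-3*R)*E + 3 = -3*E*R + 3 = 3 - 3*E*R)
v(8, 2)*(L(4) - 67) - G(-184, -70) = (2/8)*(4 - 67) - (3 - 3*(-70)*(-184)) = (2*(1/8))*(-63) - (3 - 38640) = (1/4)*(-63) - 1*(-38637) = -63/4 + 38637 = 154485/4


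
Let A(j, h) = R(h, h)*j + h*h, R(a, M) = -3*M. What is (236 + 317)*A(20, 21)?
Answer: -452907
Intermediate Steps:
A(j, h) = h² - 3*h*j (A(j, h) = (-3*h)*j + h*h = -3*h*j + h² = h² - 3*h*j)
(236 + 317)*A(20, 21) = (236 + 317)*(21*(21 - 3*20)) = 553*(21*(21 - 60)) = 553*(21*(-39)) = 553*(-819) = -452907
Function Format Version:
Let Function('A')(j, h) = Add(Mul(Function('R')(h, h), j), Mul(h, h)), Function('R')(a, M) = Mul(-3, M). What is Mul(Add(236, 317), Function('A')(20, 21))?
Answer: -452907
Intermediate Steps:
Function('A')(j, h) = Add(Pow(h, 2), Mul(-3, h, j)) (Function('A')(j, h) = Add(Mul(Mul(-3, h), j), Mul(h, h)) = Add(Mul(-3, h, j), Pow(h, 2)) = Add(Pow(h, 2), Mul(-3, h, j)))
Mul(Add(236, 317), Function('A')(20, 21)) = Mul(Add(236, 317), Mul(21, Add(21, Mul(-3, 20)))) = Mul(553, Mul(21, Add(21, -60))) = Mul(553, Mul(21, -39)) = Mul(553, -819) = -452907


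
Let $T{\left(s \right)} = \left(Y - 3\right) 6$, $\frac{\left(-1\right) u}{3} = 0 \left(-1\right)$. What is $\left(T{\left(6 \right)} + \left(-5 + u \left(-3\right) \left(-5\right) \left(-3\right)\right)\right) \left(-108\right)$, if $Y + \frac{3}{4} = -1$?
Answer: $3618$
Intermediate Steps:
$u = 0$ ($u = - 3 \cdot 0 \left(-1\right) = \left(-3\right) 0 = 0$)
$Y = - \frac{7}{4}$ ($Y = - \frac{3}{4} - 1 = - \frac{7}{4} \approx -1.75$)
$T{\left(s \right)} = - \frac{57}{2}$ ($T{\left(s \right)} = \left(- \frac{7}{4} - 3\right) 6 = \left(- \frac{19}{4}\right) 6 = - \frac{57}{2}$)
$\left(T{\left(6 \right)} + \left(-5 + u \left(-3\right) \left(-5\right) \left(-3\right)\right)\right) \left(-108\right) = \left(- \frac{57}{2} - \left(5 - 0 \left(-3\right) \left(-5\right) \left(-3\right)\right)\right) \left(-108\right) = \left(- \frac{57}{2} - \left(5 - 0 \left(-5\right) \left(-3\right)\right)\right) \left(-108\right) = \left(- \frac{57}{2} + \left(-5 + 0 \left(-3\right)\right)\right) \left(-108\right) = \left(- \frac{57}{2} + \left(-5 + 0\right)\right) \left(-108\right) = \left(- \frac{57}{2} - 5\right) \left(-108\right) = \left(- \frac{67}{2}\right) \left(-108\right) = 3618$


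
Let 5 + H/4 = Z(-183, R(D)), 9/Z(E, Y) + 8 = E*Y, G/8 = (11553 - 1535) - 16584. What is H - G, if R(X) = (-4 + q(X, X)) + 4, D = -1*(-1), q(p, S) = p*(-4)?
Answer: 9503957/181 ≈ 52508.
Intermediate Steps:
q(p, S) = -4*p
D = 1
R(X) = -4*X (R(X) = (-4 - 4*X) + 4 = -4*X)
G = -52528 (G = 8*((11553 - 1535) - 16584) = 8*(10018 - 16584) = 8*(-6566) = -52528)
Z(E, Y) = 9/(-8 + E*Y)
H = -3611/181 (H = -20 + 4*(9/(-8 - (-732))) = -20 + 4*(9/(-8 - 183*(-4))) = -20 + 4*(9/(-8 + 732)) = -20 + 4*(9/724) = -20 + 9/181 = -3611/181 ≈ -19.950)
H - G = -3611/181 - 1*(-52528) = -3611/181 + 52528 = 9503957/181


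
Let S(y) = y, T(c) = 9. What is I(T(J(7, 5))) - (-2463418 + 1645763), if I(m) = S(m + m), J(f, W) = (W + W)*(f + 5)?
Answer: 817673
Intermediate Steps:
J(f, W) = 2*W*(5 + f) (J(f, W) = (2*W)*(5 + f) = 2*W*(5 + f))
I(m) = 2*m (I(m) = m + m = 2*m)
I(T(J(7, 5))) - (-2463418 + 1645763) = 2*9 - (-2463418 + 1645763) = 18 - 1*(-817655) = 18 + 817655 = 817673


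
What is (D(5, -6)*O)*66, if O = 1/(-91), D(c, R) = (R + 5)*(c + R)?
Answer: -66/91 ≈ -0.72528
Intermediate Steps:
D(c, R) = (5 + R)*(R + c)
O = -1/91 ≈ -0.010989
(D(5, -6)*O)*66 = (((-6)² + 5*(-6) + 5*5 - 6*5)*(-1/91))*66 = ((36 - 30 + 25 - 30)*(-1/91))*66 = (1*(-1/91))*66 = -1/91*66 = -66/91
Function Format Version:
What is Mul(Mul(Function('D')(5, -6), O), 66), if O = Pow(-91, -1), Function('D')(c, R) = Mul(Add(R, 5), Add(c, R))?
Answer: Rational(-66, 91) ≈ -0.72528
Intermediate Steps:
Function('D')(c, R) = Mul(Add(5, R), Add(R, c))
O = Rational(-1, 91) ≈ -0.010989
Mul(Mul(Function('D')(5, -6), O), 66) = Mul(Mul(Add(Pow(-6, 2), Mul(5, -6), Mul(5, 5), Mul(-6, 5)), Rational(-1, 91)), 66) = Mul(Mul(Add(36, -30, 25, -30), Rational(-1, 91)), 66) = Mul(Mul(1, Rational(-1, 91)), 66) = Mul(Rational(-1, 91), 66) = Rational(-66, 91)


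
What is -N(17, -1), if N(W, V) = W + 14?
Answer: -31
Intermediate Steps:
N(W, V) = 14 + W
-N(17, -1) = -(14 + 17) = -1*31 = -31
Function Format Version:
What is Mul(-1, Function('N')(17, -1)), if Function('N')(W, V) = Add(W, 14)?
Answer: -31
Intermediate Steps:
Function('N')(W, V) = Add(14, W)
Mul(-1, Function('N')(17, -1)) = Mul(-1, Add(14, 17)) = Mul(-1, 31) = -31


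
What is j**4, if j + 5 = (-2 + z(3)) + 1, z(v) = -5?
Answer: 14641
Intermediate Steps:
j = -11 (j = -5 + ((-2 - 5) + 1) = -5 + (-7 + 1) = -5 - 6 = -11)
j**4 = (-11)**4 = 14641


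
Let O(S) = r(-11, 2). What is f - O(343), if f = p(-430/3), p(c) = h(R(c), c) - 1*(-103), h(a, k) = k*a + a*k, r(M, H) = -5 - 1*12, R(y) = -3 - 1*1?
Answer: 3800/3 ≈ 1266.7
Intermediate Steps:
R(y) = -4 (R(y) = -3 - 1 = -4)
r(M, H) = -17 (r(M, H) = -5 - 12 = -17)
O(S) = -17
h(a, k) = 2*a*k (h(a, k) = a*k + a*k = 2*a*k)
p(c) = 103 - 8*c (p(c) = 2*(-4)*c - 1*(-103) = -8*c + 103 = 103 - 8*c)
f = 3749/3 (f = 103 - (-3440)/3 = 103 - 8*(-430/3) = 103 + 3440/3 = 3749/3 ≈ 1249.7)
f - O(343) = 3749/3 - 1*(-17) = 3749/3 + 17 = 3800/3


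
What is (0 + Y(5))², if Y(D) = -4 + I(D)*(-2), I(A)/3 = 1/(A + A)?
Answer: 529/25 ≈ 21.160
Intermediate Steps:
I(A) = 3/(2*A) (I(A) = 3/(A + A) = 3/((2*A)) = 3*(1/(2*A)) = 3/(2*A))
Y(D) = -4 - 3/D (Y(D) = -4 + (3/(2*D))*(-2) = -4 - 3/D)
(0 + Y(5))² = (0 + (-4 - 3/5))² = (0 + (-4 - 3*⅕))² = (0 + (-4 - ⅗))² = (0 - 23/5)² = (-23/5)² = 529/25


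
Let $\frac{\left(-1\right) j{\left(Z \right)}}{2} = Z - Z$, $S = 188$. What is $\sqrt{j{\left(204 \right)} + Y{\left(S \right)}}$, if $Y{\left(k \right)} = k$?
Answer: $2 \sqrt{47} \approx 13.711$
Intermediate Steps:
$j{\left(Z \right)} = 0$ ($j{\left(Z \right)} = - 2 \left(Z - Z\right) = \left(-2\right) 0 = 0$)
$\sqrt{j{\left(204 \right)} + Y{\left(S \right)}} = \sqrt{0 + 188} = \sqrt{188} = 2 \sqrt{47}$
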